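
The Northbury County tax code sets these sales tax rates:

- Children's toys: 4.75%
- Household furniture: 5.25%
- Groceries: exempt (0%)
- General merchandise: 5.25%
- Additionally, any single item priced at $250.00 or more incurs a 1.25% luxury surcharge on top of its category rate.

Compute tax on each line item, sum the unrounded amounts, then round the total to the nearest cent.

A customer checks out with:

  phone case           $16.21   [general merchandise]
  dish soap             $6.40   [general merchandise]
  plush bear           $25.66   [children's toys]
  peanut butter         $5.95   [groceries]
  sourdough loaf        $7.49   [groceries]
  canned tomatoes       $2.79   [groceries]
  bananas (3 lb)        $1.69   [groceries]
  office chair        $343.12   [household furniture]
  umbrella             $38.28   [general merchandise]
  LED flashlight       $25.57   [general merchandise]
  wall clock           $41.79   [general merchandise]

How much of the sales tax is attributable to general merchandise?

Phone case $16.21: general merchandise → 5.25% → $0.851025
Dish soap $6.40: general merchandise → 5.25% → $0.336
Umbrella $38.28: general merchandise → 5.25% → $2.0097
LED flashlight $25.57: general merchandise → 5.25% → $1.342425
Wall clock $41.79: general merchandise → 5.25% → $2.193975
Tax on general merchandise: unrounded sum = $6.733125 → $6.73

$6.73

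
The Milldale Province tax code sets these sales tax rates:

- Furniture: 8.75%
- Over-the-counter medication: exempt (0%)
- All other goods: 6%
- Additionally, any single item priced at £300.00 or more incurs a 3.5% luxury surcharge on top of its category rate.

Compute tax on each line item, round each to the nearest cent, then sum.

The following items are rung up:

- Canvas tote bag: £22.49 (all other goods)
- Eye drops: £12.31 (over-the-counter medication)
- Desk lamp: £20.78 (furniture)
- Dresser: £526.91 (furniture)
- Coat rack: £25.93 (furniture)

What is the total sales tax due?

Canvas tote bag £22.49: all other goods → 6% → £1.35
Eye drops £12.31: over-the-counter medication → 0% → £0.00
Desk lamp £20.78: furniture → 8.75% → £1.82
Dresser £526.91: furniture → 8.75% + 3.5% surcharge = 12.25% → £64.55
Coat rack £25.93: furniture → 8.75% → £2.27
Total tax = £1.35 + £1.82 + £64.55 + £2.27 = £69.99

£69.99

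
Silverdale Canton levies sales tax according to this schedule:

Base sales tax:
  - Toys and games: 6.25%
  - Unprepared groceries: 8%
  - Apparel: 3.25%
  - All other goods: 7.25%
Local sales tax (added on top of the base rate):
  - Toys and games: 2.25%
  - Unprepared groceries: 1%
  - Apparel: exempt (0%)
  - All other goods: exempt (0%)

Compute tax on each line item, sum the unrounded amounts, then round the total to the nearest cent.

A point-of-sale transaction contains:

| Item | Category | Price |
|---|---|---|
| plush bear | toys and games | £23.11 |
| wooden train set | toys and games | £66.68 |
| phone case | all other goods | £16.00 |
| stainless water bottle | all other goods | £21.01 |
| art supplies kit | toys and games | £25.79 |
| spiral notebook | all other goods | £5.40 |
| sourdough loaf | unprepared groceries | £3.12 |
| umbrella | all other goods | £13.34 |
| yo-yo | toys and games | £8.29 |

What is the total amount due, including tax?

£197.59

Plush bear £23.11: toys and games → 6.25% + 2.25% local = 8.5% → £1.96435
Wooden train set £66.68: toys and games → 6.25% + 2.25% local = 8.5% → £5.6678
Phone case £16.00: all other goods → 7.25% + 0% local = 7.25% → £1.16
Stainless water bottle £21.01: all other goods → 7.25% + 0% local = 7.25% → £1.523225
Art supplies kit £25.79: toys and games → 6.25% + 2.25% local = 8.5% → £2.19215
Spiral notebook £5.40: all other goods → 7.25% + 0% local = 7.25% → £0.3915
Sourdough loaf £3.12: unprepared groceries → 8% + 1% local = 9% → £0.2808
Umbrella £13.34: all other goods → 7.25% + 0% local = 7.25% → £0.96715
Yo-yo £8.29: toys and games → 6.25% + 2.25% local = 8.5% → £0.70465
Subtotal = £182.74; unrounded tax = £14.851625 → £14.85; total due = £197.59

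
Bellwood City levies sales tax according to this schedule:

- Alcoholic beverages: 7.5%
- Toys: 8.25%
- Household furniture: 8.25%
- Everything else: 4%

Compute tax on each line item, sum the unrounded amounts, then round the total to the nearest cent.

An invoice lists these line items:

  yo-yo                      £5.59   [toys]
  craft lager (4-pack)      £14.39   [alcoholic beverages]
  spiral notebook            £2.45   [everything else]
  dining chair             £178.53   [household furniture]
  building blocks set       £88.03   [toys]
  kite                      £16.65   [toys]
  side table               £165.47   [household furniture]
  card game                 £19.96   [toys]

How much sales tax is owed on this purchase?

Yo-yo £5.59: toys → 8.25% → £0.461175
Craft lager (4-pack) £14.39: alcoholic beverages → 7.5% → £1.07925
Spiral notebook £2.45: everything else → 4% → £0.098
Dining chair £178.53: household furniture → 8.25% → £14.728725
Building blocks set £88.03: toys → 8.25% → £7.262475
Kite £16.65: toys → 8.25% → £1.373625
Side table £165.47: household furniture → 8.25% → £13.651275
Card game £19.96: toys → 8.25% → £1.6467
Unrounded tax sum = £40.301225 → £40.30

£40.30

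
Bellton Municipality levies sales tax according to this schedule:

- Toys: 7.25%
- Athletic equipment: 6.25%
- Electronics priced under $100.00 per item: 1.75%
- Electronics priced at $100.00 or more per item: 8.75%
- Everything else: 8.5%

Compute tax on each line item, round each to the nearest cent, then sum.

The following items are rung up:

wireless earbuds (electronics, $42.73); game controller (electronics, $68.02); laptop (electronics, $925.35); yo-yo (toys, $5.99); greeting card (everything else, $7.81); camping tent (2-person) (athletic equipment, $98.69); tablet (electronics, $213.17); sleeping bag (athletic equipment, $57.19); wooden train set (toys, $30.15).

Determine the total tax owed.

Wireless earbuds $42.73: electronics, under $100.00 → 1.75% → $0.75
Game controller $68.02: electronics, under $100.00 → 1.75% → $1.19
Laptop $925.35: electronics, $100.00 or more → 8.75% → $80.97
Yo-yo $5.99: toys → 7.25% → $0.43
Greeting card $7.81: everything else → 8.5% → $0.66
Camping tent (2-person) $98.69: athletic equipment → 6.25% → $6.17
Tablet $213.17: electronics, $100.00 or more → 8.75% → $18.65
Sleeping bag $57.19: athletic equipment → 6.25% → $3.57
Wooden train set $30.15: toys → 7.25% → $2.19
Total tax = $0.75 + $1.19 + $80.97 + $0.43 + $0.66 + $6.17 + $18.65 + $3.57 + $2.19 = $114.58

$114.58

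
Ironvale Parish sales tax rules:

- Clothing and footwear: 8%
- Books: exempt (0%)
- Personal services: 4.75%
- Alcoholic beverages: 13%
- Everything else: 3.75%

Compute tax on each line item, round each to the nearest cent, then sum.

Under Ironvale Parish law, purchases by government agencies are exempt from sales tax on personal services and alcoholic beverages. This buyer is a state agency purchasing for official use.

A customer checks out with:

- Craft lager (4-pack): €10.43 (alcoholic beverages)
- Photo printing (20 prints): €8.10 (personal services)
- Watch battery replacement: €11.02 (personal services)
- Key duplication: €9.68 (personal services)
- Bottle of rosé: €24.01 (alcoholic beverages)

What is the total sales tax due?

€0.00

Craft lager (4-pack) €10.43: alcoholic beverages, buyer-exempt → 0% → €0.00
Photo printing (20 prints) €8.10: personal services, buyer-exempt → 0% → €0.00
Watch battery replacement €11.02: personal services, buyer-exempt → 0% → €0.00
Key duplication €9.68: personal services, buyer-exempt → 0% → €0.00
Bottle of rosé €24.01: alcoholic beverages, buyer-exempt → 0% → €0.00
Total tax = €0.00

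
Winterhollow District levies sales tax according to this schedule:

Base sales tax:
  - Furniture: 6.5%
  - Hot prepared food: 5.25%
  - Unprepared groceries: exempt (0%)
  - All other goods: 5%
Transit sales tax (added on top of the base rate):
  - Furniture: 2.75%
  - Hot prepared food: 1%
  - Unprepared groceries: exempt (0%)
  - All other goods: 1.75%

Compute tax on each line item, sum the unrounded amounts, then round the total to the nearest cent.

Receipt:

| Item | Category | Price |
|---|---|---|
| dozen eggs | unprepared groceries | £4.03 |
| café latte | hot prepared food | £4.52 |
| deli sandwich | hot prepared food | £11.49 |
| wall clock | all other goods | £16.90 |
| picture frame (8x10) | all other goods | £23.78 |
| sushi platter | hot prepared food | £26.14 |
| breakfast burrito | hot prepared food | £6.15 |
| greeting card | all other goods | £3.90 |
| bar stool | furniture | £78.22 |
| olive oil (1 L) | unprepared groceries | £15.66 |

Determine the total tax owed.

£13.26

Dozen eggs £4.03: unprepared groceries → 0% + 0% transit = 0% → £0.00
Café latte £4.52: hot prepared food → 5.25% + 1% transit = 6.25% → £0.2825
Deli sandwich £11.49: hot prepared food → 5.25% + 1% transit = 6.25% → £0.718125
Wall clock £16.90: all other goods → 5% + 1.75% transit = 6.75% → £1.14075
Picture frame (8x10) £23.78: all other goods → 5% + 1.75% transit = 6.75% → £1.60515
Sushi platter £26.14: hot prepared food → 5.25% + 1% transit = 6.25% → £1.63375
Breakfast burrito £6.15: hot prepared food → 5.25% + 1% transit = 6.25% → £0.384375
Greeting card £3.90: all other goods → 5% + 1.75% transit = 6.75% → £0.26325
Bar stool £78.22: furniture → 6.5% + 2.75% transit = 9.25% → £7.23535
Olive oil (1 L) £15.66: unprepared groceries → 0% + 0% transit = 0% → £0.00
Unrounded tax sum = £13.26325 → £13.26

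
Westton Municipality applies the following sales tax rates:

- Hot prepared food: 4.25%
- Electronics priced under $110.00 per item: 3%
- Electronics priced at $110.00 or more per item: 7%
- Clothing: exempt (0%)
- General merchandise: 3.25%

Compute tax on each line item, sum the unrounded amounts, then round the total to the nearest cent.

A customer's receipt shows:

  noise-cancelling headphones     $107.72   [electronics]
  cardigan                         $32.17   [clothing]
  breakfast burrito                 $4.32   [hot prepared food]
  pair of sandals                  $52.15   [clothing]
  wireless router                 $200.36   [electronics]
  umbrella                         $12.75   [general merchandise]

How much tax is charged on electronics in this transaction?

Noise-cancelling headphones $107.72: electronics, under $110.00 → 3% → $3.2316
Wireless router $200.36: electronics, $110.00 or more → 7% → $14.0252
Tax on electronics: unrounded sum = $17.2568 → $17.26

$17.26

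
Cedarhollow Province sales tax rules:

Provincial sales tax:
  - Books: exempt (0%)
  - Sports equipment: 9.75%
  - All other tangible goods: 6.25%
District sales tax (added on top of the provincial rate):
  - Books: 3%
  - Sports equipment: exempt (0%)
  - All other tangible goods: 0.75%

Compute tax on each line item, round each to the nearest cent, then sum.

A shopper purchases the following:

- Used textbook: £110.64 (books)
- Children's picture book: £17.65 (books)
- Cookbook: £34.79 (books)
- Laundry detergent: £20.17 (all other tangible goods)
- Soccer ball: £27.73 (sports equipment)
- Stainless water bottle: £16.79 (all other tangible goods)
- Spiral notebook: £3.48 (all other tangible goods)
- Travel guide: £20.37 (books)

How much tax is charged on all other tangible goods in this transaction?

£2.83

Laundry detergent £20.17: all other tangible goods → 6.25% + 0.75% district = 7% → £1.41
Stainless water bottle £16.79: all other tangible goods → 6.25% + 0.75% district = 7% → £1.18
Spiral notebook £3.48: all other tangible goods → 6.25% + 0.75% district = 7% → £0.24
Tax on all other tangible goods = £1.41 + £1.18 + £0.24 = £2.83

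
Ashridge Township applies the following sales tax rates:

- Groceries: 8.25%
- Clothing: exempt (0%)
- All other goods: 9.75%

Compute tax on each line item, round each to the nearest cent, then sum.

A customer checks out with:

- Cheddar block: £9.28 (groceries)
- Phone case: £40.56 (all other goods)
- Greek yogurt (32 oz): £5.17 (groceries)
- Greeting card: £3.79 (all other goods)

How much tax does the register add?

Cheddar block £9.28: groceries → 8.25% → £0.77
Phone case £40.56: all other goods → 9.75% → £3.95
Greek yogurt (32 oz) £5.17: groceries → 8.25% → £0.43
Greeting card £3.79: all other goods → 9.75% → £0.37
Total tax = £0.77 + £3.95 + £0.43 + £0.37 = £5.52

£5.52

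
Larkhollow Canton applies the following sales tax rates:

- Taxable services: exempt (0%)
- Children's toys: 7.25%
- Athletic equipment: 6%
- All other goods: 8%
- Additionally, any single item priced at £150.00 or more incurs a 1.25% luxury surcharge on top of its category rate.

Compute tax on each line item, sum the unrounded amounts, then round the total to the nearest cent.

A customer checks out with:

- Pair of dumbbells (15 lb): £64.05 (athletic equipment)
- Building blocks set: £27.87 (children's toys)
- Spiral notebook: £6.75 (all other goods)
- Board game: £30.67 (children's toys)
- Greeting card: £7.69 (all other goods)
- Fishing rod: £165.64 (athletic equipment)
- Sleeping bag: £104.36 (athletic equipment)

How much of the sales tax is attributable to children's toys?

Building blocks set £27.87: children's toys → 7.25% → £2.020575
Board game £30.67: children's toys → 7.25% → £2.223575
Tax on children's toys: unrounded sum = £4.24415 → £4.24

£4.24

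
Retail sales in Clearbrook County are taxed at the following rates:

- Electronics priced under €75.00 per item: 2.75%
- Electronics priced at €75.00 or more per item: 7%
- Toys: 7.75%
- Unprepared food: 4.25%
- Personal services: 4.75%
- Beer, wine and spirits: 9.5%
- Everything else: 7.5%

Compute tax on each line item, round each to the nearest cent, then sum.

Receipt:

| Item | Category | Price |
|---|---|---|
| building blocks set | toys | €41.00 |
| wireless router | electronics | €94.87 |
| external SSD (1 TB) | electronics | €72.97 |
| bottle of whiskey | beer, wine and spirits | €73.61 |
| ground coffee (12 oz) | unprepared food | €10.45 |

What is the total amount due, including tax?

Building blocks set €41.00: toys → 7.75% → €3.18
Wireless router €94.87: electronics, €75.00 or more → 7% → €6.64
External SSD (1 TB) €72.97: electronics, under €75.00 → 2.75% → €2.01
Bottle of whiskey €73.61: beer, wine and spirits → 9.5% → €6.99
Ground coffee (12 oz) €10.45: unprepared food → 4.25% → €0.44
Subtotal = €292.90; tax = €19.26; total due = €312.16

€312.16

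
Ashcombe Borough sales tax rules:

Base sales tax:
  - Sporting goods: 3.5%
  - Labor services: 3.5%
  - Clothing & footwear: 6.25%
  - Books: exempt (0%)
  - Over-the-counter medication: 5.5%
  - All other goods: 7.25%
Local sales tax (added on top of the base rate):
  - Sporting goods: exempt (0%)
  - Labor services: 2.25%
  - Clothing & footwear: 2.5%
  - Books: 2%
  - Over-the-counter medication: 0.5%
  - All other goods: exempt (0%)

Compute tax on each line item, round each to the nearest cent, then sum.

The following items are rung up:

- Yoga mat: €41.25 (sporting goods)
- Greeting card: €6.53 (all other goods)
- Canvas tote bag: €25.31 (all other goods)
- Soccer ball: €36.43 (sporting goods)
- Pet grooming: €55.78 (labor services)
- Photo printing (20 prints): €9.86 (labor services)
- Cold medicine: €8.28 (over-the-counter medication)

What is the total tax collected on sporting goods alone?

Yoga mat €41.25: sporting goods → 3.5% + 0% local = 3.5% → €1.44
Soccer ball €36.43: sporting goods → 3.5% + 0% local = 3.5% → €1.28
Tax on sporting goods = €1.44 + €1.28 = €2.72

€2.72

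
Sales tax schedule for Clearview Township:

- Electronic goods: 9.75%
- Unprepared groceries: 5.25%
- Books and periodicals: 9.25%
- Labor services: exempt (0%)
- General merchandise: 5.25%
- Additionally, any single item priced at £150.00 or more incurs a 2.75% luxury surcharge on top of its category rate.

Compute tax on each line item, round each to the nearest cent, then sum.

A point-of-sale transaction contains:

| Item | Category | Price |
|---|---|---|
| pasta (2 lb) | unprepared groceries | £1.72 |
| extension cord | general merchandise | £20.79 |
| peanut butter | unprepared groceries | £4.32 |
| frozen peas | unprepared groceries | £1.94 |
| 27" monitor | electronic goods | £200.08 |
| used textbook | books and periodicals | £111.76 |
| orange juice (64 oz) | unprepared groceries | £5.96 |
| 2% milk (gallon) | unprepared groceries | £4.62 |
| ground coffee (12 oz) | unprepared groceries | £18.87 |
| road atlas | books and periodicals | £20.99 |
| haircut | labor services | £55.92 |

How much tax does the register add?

Pasta (2 lb) £1.72: unprepared groceries → 5.25% → £0.09
Extension cord £20.79: general merchandise → 5.25% → £1.09
Peanut butter £4.32: unprepared groceries → 5.25% → £0.23
Frozen peas £1.94: unprepared groceries → 5.25% → £0.10
27" monitor £200.08: electronic goods → 9.75% + 2.75% surcharge = 12.5% → £25.01
Used textbook £111.76: books and periodicals → 9.25% → £10.34
Orange juice (64 oz) £5.96: unprepared groceries → 5.25% → £0.31
2% milk (gallon) £4.62: unprepared groceries → 5.25% → £0.24
Ground coffee (12 oz) £18.87: unprepared groceries → 5.25% → £0.99
Road atlas £20.99: books and periodicals → 9.25% → £1.94
Haircut £55.92: labor services → 0% → £0.00
Total tax = £0.09 + £1.09 + £0.23 + £0.10 + £25.01 + £10.34 + £0.31 + £0.24 + £0.99 + £1.94 = £40.34

£40.34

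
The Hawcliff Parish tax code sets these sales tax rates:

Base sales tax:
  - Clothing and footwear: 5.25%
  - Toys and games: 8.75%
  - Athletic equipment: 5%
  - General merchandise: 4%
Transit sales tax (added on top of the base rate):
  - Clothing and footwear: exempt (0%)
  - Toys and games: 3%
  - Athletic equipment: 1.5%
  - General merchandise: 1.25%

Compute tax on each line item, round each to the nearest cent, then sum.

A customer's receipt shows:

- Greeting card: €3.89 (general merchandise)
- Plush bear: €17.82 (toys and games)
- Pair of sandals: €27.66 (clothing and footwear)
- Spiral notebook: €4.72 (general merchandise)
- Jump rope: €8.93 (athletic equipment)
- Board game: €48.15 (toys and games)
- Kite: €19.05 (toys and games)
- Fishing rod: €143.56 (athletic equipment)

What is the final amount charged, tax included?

Greeting card €3.89: general merchandise → 4% + 1.25% transit = 5.25% → €0.20
Plush bear €17.82: toys and games → 8.75% + 3% transit = 11.75% → €2.09
Pair of sandals €27.66: clothing and footwear → 5.25% + 0% transit = 5.25% → €1.45
Spiral notebook €4.72: general merchandise → 4% + 1.25% transit = 5.25% → €0.25
Jump rope €8.93: athletic equipment → 5% + 1.5% transit = 6.5% → €0.58
Board game €48.15: toys and games → 8.75% + 3% transit = 11.75% → €5.66
Kite €19.05: toys and games → 8.75% + 3% transit = 11.75% → €2.24
Fishing rod €143.56: athletic equipment → 5% + 1.5% transit = 6.5% → €9.33
Subtotal = €273.78; tax = €21.80; total due = €295.58

€295.58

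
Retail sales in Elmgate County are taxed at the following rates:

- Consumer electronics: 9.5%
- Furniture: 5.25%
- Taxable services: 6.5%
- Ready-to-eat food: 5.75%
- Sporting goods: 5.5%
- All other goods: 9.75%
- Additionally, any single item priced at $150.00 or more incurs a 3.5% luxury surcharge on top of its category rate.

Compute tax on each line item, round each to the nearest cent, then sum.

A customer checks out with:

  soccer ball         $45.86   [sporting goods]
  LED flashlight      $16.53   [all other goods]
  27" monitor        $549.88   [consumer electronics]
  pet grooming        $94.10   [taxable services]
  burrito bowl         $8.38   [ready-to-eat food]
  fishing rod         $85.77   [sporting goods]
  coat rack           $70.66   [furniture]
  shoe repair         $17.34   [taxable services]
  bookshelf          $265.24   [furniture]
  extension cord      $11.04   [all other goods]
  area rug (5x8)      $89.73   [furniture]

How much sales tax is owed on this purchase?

$120.77

Soccer ball $45.86: sporting goods → 5.5% → $2.52
LED flashlight $16.53: all other goods → 9.75% → $1.61
27" monitor $549.88: consumer electronics → 9.5% + 3.5% surcharge = 13% → $71.48
Pet grooming $94.10: taxable services → 6.5% → $6.12
Burrito bowl $8.38: ready-to-eat food → 5.75% → $0.48
Fishing rod $85.77: sporting goods → 5.5% → $4.72
Coat rack $70.66: furniture → 5.25% → $3.71
Shoe repair $17.34: taxable services → 6.5% → $1.13
Bookshelf $265.24: furniture → 5.25% + 3.5% surcharge = 8.75% → $23.21
Extension cord $11.04: all other goods → 9.75% → $1.08
Area rug (5x8) $89.73: furniture → 5.25% → $4.71
Total tax = $2.52 + $1.61 + $71.48 + $6.12 + $0.48 + $4.72 + $3.71 + $1.13 + $23.21 + $1.08 + $4.71 = $120.77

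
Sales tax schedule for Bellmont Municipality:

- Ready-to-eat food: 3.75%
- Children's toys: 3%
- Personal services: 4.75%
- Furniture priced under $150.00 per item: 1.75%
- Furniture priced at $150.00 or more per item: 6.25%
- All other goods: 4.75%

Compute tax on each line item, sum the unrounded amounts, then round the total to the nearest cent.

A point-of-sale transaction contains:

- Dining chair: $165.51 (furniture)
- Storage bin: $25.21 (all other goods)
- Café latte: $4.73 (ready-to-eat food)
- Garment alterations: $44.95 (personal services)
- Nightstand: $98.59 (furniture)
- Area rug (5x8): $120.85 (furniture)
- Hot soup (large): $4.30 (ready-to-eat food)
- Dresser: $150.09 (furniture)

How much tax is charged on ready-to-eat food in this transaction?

Café latte $4.73: ready-to-eat food → 3.75% → $0.177375
Hot soup (large) $4.30: ready-to-eat food → 3.75% → $0.16125
Tax on ready-to-eat food: unrounded sum = $0.338625 → $0.34

$0.34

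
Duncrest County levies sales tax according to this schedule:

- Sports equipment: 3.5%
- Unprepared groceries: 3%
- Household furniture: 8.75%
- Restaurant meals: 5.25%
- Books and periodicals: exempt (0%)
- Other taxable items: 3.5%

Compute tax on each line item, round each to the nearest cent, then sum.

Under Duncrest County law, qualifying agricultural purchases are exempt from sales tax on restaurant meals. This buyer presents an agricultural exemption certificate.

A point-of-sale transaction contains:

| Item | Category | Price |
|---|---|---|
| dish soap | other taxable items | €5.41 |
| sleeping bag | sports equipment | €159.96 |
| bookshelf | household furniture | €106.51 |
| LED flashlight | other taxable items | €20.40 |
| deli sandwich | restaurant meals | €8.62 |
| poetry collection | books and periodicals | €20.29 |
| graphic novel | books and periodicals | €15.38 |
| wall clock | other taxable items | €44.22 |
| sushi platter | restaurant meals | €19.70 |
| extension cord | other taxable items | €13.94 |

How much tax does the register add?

Dish soap €5.41: other taxable items → 3.5% → €0.19
Sleeping bag €159.96: sports equipment → 3.5% → €5.60
Bookshelf €106.51: household furniture → 8.75% → €9.32
LED flashlight €20.40: other taxable items → 3.5% → €0.71
Deli sandwich €8.62: restaurant meals, buyer-exempt → 0% → €0.00
Poetry collection €20.29: books and periodicals → 0% → €0.00
Graphic novel €15.38: books and periodicals → 0% → €0.00
Wall clock €44.22: other taxable items → 3.5% → €1.55
Sushi platter €19.70: restaurant meals, buyer-exempt → 0% → €0.00
Extension cord €13.94: other taxable items → 3.5% → €0.49
Total tax = €0.19 + €5.60 + €9.32 + €0.71 + €1.55 + €0.49 = €17.86

€17.86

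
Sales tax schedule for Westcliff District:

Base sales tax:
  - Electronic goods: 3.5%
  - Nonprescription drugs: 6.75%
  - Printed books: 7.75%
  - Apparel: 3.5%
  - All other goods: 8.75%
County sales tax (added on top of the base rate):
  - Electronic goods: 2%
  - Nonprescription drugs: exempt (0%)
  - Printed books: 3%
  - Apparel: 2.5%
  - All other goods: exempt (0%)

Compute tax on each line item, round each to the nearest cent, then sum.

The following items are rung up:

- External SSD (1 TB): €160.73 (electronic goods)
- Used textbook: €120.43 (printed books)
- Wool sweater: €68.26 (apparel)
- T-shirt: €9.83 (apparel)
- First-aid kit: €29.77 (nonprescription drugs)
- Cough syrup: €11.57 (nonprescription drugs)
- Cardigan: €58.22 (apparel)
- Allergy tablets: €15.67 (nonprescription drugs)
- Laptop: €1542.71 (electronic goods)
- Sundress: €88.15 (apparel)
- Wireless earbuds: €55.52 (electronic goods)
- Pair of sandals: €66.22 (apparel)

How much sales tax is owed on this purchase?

External SSD (1 TB) €160.73: electronic goods → 3.5% + 2% county = 5.5% → €8.84
Used textbook €120.43: printed books → 7.75% + 3% county = 10.75% → €12.95
Wool sweater €68.26: apparel → 3.5% + 2.5% county = 6% → €4.10
T-shirt €9.83: apparel → 3.5% + 2.5% county = 6% → €0.59
First-aid kit €29.77: nonprescription drugs → 6.75% + 0% county = 6.75% → €2.01
Cough syrup €11.57: nonprescription drugs → 6.75% + 0% county = 6.75% → €0.78
Cardigan €58.22: apparel → 3.5% + 2.5% county = 6% → €3.49
Allergy tablets €15.67: nonprescription drugs → 6.75% + 0% county = 6.75% → €1.06
Laptop €1542.71: electronic goods → 3.5% + 2% county = 5.5% → €84.85
Sundress €88.15: apparel → 3.5% + 2.5% county = 6% → €5.29
Wireless earbuds €55.52: electronic goods → 3.5% + 2% county = 5.5% → €3.05
Pair of sandals €66.22: apparel → 3.5% + 2.5% county = 6% → €3.97
Total tax = €8.84 + €12.95 + €4.10 + €0.59 + €2.01 + €0.78 + €3.49 + €1.06 + €84.85 + €5.29 + €3.05 + €3.97 = €130.98

€130.98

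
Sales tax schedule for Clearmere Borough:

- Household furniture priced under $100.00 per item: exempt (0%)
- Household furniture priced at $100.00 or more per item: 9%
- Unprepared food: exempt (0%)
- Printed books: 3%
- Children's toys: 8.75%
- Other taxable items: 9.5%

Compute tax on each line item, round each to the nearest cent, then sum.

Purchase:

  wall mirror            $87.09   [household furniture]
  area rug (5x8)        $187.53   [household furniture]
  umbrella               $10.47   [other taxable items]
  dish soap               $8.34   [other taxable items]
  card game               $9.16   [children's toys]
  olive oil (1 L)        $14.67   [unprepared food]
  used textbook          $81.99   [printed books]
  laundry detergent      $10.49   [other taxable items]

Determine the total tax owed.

Wall mirror $87.09: household furniture, under $100.00 → 0% → $0.00
Area rug (5x8) $187.53: household furniture, $100.00 or more → 9% → $16.88
Umbrella $10.47: other taxable items → 9.5% → $0.99
Dish soap $8.34: other taxable items → 9.5% → $0.79
Card game $9.16: children's toys → 8.75% → $0.80
Olive oil (1 L) $14.67: unprepared food → 0% → $0.00
Used textbook $81.99: printed books → 3% → $2.46
Laundry detergent $10.49: other taxable items → 9.5% → $1.00
Total tax = $16.88 + $0.99 + $0.79 + $0.80 + $2.46 + $1.00 = $22.92

$22.92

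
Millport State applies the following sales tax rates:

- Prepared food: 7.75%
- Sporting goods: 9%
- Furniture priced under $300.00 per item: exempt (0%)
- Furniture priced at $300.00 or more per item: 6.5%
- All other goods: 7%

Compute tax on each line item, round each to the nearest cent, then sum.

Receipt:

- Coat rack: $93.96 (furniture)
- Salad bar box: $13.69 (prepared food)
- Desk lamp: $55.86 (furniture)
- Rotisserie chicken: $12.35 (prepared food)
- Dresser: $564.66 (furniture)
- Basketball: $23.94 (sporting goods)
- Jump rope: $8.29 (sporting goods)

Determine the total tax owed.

Coat rack $93.96: furniture, under $300.00 → 0% → $0.00
Salad bar box $13.69: prepared food → 7.75% → $1.06
Desk lamp $55.86: furniture, under $300.00 → 0% → $0.00
Rotisserie chicken $12.35: prepared food → 7.75% → $0.96
Dresser $564.66: furniture, $300.00 or more → 6.5% → $36.70
Basketball $23.94: sporting goods → 9% → $2.15
Jump rope $8.29: sporting goods → 9% → $0.75
Total tax = $1.06 + $0.96 + $36.70 + $2.15 + $0.75 = $41.62

$41.62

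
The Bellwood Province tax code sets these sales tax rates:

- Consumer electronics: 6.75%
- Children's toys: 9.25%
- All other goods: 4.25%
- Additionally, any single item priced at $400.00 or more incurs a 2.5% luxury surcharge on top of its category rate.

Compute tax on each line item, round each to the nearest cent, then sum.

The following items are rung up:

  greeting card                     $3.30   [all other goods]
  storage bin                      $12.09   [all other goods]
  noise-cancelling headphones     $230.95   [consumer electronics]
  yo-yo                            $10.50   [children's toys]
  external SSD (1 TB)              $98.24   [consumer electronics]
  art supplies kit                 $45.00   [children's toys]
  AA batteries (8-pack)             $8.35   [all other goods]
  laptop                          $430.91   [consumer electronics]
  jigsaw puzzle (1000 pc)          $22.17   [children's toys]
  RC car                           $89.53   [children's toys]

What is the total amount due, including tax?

Greeting card $3.30: all other goods → 4.25% → $0.14
Storage bin $12.09: all other goods → 4.25% → $0.51
Noise-cancelling headphones $230.95: consumer electronics → 6.75% → $15.59
Yo-yo $10.50: children's toys → 9.25% → $0.97
External SSD (1 TB) $98.24: consumer electronics → 6.75% → $6.63
Art supplies kit $45.00: children's toys → 9.25% → $4.16
AA batteries (8-pack) $8.35: all other goods → 4.25% → $0.35
Laptop $430.91: consumer electronics → 6.75% + 2.5% surcharge = 9.25% → $39.86
Jigsaw puzzle (1000 pc) $22.17: children's toys → 9.25% → $2.05
RC car $89.53: children's toys → 9.25% → $8.28
Subtotal = $951.04; tax = $78.54; total due = $1029.58

$1029.58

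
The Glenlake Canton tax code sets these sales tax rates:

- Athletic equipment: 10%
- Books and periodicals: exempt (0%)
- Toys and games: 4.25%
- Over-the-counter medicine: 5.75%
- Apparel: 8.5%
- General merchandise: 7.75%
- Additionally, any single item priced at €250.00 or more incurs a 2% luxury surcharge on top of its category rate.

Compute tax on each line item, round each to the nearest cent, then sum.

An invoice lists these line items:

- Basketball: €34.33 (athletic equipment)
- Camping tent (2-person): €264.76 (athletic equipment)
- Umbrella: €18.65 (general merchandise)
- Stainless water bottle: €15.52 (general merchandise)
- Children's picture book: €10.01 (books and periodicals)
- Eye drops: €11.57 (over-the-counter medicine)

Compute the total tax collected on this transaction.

€38.52

Basketball €34.33: athletic equipment → 10% → €3.43
Camping tent (2-person) €264.76: athletic equipment → 10% + 2% surcharge = 12% → €31.77
Umbrella €18.65: general merchandise → 7.75% → €1.45
Stainless water bottle €15.52: general merchandise → 7.75% → €1.20
Children's picture book €10.01: books and periodicals → 0% → €0.00
Eye drops €11.57: over-the-counter medicine → 5.75% → €0.67
Total tax = €3.43 + €31.77 + €1.45 + €1.20 + €0.67 = €38.52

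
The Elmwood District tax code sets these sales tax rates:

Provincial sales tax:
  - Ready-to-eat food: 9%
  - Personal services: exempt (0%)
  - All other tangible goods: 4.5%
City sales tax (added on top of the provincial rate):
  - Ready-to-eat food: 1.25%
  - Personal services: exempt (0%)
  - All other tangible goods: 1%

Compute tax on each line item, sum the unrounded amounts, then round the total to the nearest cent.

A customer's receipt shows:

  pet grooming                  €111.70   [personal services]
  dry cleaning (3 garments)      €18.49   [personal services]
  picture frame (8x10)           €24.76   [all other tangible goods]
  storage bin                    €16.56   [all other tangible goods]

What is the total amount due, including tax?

€173.78

Pet grooming €111.70: personal services → 0% + 0% city = 0% → €0.00
Dry cleaning (3 garments) €18.49: personal services → 0% + 0% city = 0% → €0.00
Picture frame (8x10) €24.76: all other tangible goods → 4.5% + 1% city = 5.5% → €1.3618
Storage bin €16.56: all other tangible goods → 4.5% + 1% city = 5.5% → €0.9108
Subtotal = €171.51; unrounded tax = €2.2726 → €2.27; total due = €173.78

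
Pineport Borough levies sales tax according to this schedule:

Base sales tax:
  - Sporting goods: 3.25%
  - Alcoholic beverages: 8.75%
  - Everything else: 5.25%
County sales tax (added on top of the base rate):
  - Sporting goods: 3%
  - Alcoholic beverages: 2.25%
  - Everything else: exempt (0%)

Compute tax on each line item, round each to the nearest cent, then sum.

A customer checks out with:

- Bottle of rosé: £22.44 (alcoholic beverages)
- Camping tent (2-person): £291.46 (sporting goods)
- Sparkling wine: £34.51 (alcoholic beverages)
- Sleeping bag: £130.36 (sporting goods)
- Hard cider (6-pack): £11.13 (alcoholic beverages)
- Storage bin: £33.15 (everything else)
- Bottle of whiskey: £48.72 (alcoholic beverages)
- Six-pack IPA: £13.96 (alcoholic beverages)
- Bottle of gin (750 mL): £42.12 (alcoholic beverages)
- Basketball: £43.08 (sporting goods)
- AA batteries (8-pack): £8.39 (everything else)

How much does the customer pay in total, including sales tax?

Bottle of rosé £22.44: alcoholic beverages → 8.75% + 2.25% county = 11% → £2.47
Camping tent (2-person) £291.46: sporting goods → 3.25% + 3% county = 6.25% → £18.22
Sparkling wine £34.51: alcoholic beverages → 8.75% + 2.25% county = 11% → £3.80
Sleeping bag £130.36: sporting goods → 3.25% + 3% county = 6.25% → £8.15
Hard cider (6-pack) £11.13: alcoholic beverages → 8.75% + 2.25% county = 11% → £1.22
Storage bin £33.15: everything else → 5.25% + 0% county = 5.25% → £1.74
Bottle of whiskey £48.72: alcoholic beverages → 8.75% + 2.25% county = 11% → £5.36
Six-pack IPA £13.96: alcoholic beverages → 8.75% + 2.25% county = 11% → £1.54
Bottle of gin (750 mL) £42.12: alcoholic beverages → 8.75% + 2.25% county = 11% → £4.63
Basketball £43.08: sporting goods → 3.25% + 3% county = 6.25% → £2.69
AA batteries (8-pack) £8.39: everything else → 5.25% + 0% county = 5.25% → £0.44
Subtotal = £679.32; tax = £50.26; total due = £729.58

£729.58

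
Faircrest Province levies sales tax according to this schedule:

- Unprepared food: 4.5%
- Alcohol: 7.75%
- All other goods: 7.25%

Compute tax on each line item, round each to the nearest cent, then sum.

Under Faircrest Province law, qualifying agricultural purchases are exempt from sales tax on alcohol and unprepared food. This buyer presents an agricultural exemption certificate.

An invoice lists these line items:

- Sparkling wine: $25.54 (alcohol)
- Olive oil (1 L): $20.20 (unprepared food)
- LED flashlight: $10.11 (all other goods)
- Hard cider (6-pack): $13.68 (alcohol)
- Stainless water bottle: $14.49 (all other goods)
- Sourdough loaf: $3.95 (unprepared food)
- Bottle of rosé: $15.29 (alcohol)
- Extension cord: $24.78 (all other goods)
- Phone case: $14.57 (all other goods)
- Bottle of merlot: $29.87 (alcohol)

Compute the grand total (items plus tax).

$177.12

Sparkling wine $25.54: alcohol, buyer-exempt → 0% → $0.00
Olive oil (1 L) $20.20: unprepared food, buyer-exempt → 0% → $0.00
LED flashlight $10.11: all other goods → 7.25% → $0.73
Hard cider (6-pack) $13.68: alcohol, buyer-exempt → 0% → $0.00
Stainless water bottle $14.49: all other goods → 7.25% → $1.05
Sourdough loaf $3.95: unprepared food, buyer-exempt → 0% → $0.00
Bottle of rosé $15.29: alcohol, buyer-exempt → 0% → $0.00
Extension cord $24.78: all other goods → 7.25% → $1.80
Phone case $14.57: all other goods → 7.25% → $1.06
Bottle of merlot $29.87: alcohol, buyer-exempt → 0% → $0.00
Subtotal = $172.48; tax = $4.64; total due = $177.12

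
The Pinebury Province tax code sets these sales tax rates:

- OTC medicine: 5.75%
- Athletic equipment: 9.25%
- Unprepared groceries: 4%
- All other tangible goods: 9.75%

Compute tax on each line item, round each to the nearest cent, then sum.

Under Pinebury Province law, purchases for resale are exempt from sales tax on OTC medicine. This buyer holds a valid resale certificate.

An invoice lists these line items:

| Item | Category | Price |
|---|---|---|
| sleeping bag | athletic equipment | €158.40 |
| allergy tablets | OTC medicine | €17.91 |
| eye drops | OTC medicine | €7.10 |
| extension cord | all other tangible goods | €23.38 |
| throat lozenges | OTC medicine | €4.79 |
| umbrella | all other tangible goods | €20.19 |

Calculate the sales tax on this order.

Sleeping bag €158.40: athletic equipment → 9.25% → €14.65
Allergy tablets €17.91: OTC medicine, buyer-exempt → 0% → €0.00
Eye drops €7.10: OTC medicine, buyer-exempt → 0% → €0.00
Extension cord €23.38: all other tangible goods → 9.75% → €2.28
Throat lozenges €4.79: OTC medicine, buyer-exempt → 0% → €0.00
Umbrella €20.19: all other tangible goods → 9.75% → €1.97
Total tax = €14.65 + €2.28 + €1.97 = €18.90

€18.90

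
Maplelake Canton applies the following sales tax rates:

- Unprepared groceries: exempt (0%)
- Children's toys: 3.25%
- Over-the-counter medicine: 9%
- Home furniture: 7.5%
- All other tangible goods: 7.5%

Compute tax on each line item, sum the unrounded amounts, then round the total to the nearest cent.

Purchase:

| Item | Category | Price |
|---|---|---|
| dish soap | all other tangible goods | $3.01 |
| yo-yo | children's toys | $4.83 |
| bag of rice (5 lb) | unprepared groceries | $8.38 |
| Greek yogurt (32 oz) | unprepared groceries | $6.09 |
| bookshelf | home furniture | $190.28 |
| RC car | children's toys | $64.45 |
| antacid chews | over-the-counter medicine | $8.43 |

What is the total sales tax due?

$17.51

Dish soap $3.01: all other tangible goods → 7.5% → $0.22575
Yo-yo $4.83: children's toys → 3.25% → $0.156975
Bag of rice (5 lb) $8.38: unprepared groceries → 0% → $0.00
Greek yogurt (32 oz) $6.09: unprepared groceries → 0% → $0.00
Bookshelf $190.28: home furniture → 7.5% → $14.271
RC car $64.45: children's toys → 3.25% → $2.094625
Antacid chews $8.43: over-the-counter medicine → 9% → $0.7587
Unrounded tax sum = $17.50705 → $17.51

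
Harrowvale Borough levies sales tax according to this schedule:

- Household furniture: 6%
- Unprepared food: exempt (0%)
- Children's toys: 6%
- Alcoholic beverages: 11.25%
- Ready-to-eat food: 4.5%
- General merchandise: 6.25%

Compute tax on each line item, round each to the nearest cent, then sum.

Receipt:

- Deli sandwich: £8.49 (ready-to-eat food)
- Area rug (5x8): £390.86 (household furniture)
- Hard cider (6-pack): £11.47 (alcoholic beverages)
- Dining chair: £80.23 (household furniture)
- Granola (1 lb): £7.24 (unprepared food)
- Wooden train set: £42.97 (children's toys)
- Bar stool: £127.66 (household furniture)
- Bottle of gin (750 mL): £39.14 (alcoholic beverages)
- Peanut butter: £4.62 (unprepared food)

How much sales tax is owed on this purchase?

£44.57

Deli sandwich £8.49: ready-to-eat food → 4.5% → £0.38
Area rug (5x8) £390.86: household furniture → 6% → £23.45
Hard cider (6-pack) £11.47: alcoholic beverages → 11.25% → £1.29
Dining chair £80.23: household furniture → 6% → £4.81
Granola (1 lb) £7.24: unprepared food → 0% → £0.00
Wooden train set £42.97: children's toys → 6% → £2.58
Bar stool £127.66: household furniture → 6% → £7.66
Bottle of gin (750 mL) £39.14: alcoholic beverages → 11.25% → £4.40
Peanut butter £4.62: unprepared food → 0% → £0.00
Total tax = £0.38 + £23.45 + £1.29 + £4.81 + £2.58 + £7.66 + £4.40 = £44.57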